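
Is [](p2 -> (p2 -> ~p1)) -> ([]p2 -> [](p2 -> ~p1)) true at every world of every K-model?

Tableau for the negation ~([](p2 -> (p2 -> ~p1)) -> ([]p2 -> [](p2 -> ~p1))):
1. ~([](p2 -> (p2 -> ~p1)) -> ([]p2 -> [](p2 -> ~p1))), w0
2. [](p2 -> (p2 -> ~p1)), w0   [~->-rule on 1]
3. ~([]p2 -> [](p2 -> ~p1)), w0   [~->-rule on 1]
4. []p2, w0   [~->-rule on 3]
5. ~[](p2 -> ~p1), w0   [~->-rule on 3]
6. ~(p2 -> ~p1), w1   [~[]-rule on 5: fresh world w1, w0Rw1]
7. p2, w1   [~->-rule on 6]
8. p1, w1   [~->-rule on 6]
9. p2 -> (p2 -> ~p1), w1   [[]-rule on 2 via w0Rw1]
10. p2 -> ~p1, w1   [->-rule on 9 (branches; this branch)]
11. ~p1, w1   [->-rule on 10 (branches; this branch)]
Accessibility: w0Rw1
Branch closes: p1 and ~p1 both at w1.
Every branch of the negation's tableau closes; the branch above is one of them.

Yes, valid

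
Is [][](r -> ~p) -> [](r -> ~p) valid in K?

No, not valid

Tableau for the negation ~([][](r -> ~p) -> [](r -> ~p)):
1. ~([][](r -> ~p) -> [](r -> ~p)), w0
2. [][](r -> ~p), w0   [~->-rule on 1]
3. ~[](r -> ~p), w0   [~->-rule on 1]
4. ~(r -> ~p), w1   [~[]-rule on 3: fresh world w1, w0Rw1]
5. r, w1   [~->-rule on 4]
6. p, w1   [~->-rule on 4]
7. [](r -> ~p), w1   [[]-rule on 2 via w0Rw1]
Accessibility: w0Rw1
The negation has an open branch (countermodel exists).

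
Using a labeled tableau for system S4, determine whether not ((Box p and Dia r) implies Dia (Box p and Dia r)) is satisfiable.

No, unsatisfiable

1. not ((Box p and Dia r) implies Dia (Box p and Dia r)), u
2. Box p and Dia r, u   [neg-implies-rule on 1]
3. not Dia (Box p and Dia r), u   [neg-implies-rule on 1]
4. Box p, u   [and-rule on 2]
5. Dia r, u   [and-rule on 2]
6. not (Box p and Dia r), u   [neg-Dia-rule on 3 via uRu]
7. p, u   [Box-rule on 4 via uRu]
8. not Box p, u   [neg-and-rule on 6 (branches; this branch)]
9. r, v   [Dia-rule on 5: fresh world v, uRv]
10. not (Box p and Dia r), v   [neg-Dia-rule on 3 via uRv]
11. p, v   [Box-rule on 4 via uRv]
12. not Box p, v   [neg-and-rule on 10 (branches; this branch)]
13. not p, w   [neg-Box-rule on 8: fresh world w, uRw]
14. not (Box p and Dia r), w   [neg-Dia-rule on 3 via uRw]
15. p, w   [Box-rule on 4 via uRw]
Accessibility: uRu, uRv, uRw, vRv, wRw
Branch closes: p and not p both at w.
(One branch shown.) All branches close.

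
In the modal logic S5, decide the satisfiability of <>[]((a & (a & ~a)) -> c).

1. <>[]((a & (a & ~a)) -> c), u
2. []((a & (a & ~a)) -> c), v   [<>-rule on 1: fresh world v, uRv]
3. (a & (a & ~a)) -> c, u   [[]-rule on 2 via vRu]
4. (a & (a & ~a)) -> c, v   [[]-rule on 2 via vRv]
5. c, u   [->-rule on 3 (branches; this branch)]
6. c, v   [->-rule on 4 (branches; this branch)]
Accessibility: uRu, uRv, vRu, vRv

Satisfiable (open branch found)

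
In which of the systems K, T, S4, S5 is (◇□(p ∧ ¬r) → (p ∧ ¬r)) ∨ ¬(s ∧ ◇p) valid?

S5

S5-tableau for the negation ¬((◇□(p ∧ ¬r) → (p ∧ ¬r)) ∨ ¬(s ∧ ◇p)):
1. ¬((◇□(p ∧ ¬r) → (p ∧ ¬r)) ∨ ¬(s ∧ ◇p)), w0
2. ¬(◇□(p ∧ ¬r) → (p ∧ ¬r)), w0
3. s ∧ ◇p, w0
4. ◇□(p ∧ ¬r), w0
5. ¬(p ∧ ¬r), w0
6. s, w0
7. ◇p, w0
8. r, w0
9. □(p ∧ ¬r), w1
10. p ∧ ¬r, w0
11. p, w0
12. ¬r, w0
Accessibility: w0Rw0, w0Rw1, w1Rw0, w1Rw1
Branch closes: r and ¬r both at w0.
Every branch closes (one shown): valid in S5.
S4-tableau for the negation ¬((◇□(p ∧ ¬r) → (p ∧ ¬r)) ∨ ¬(s ∧ ◇p)):
1. ¬((◇□(p ∧ ¬r) → (p ∧ ¬r)) ∨ ¬(s ∧ ◇p)), w0
2. ¬(◇□(p ∧ ¬r) → (p ∧ ¬r)), w0
3. s ∧ ◇p, w0
4. ◇□(p ∧ ¬r), w0
5. ¬(p ∧ ¬r), w0
6. s, w0
7. ◇p, w0
8. r, w0
9. □(p ∧ ¬r), w1
10. p ∧ ¬r, w1
11. p, w1
12. ¬r, w1
13. p, w2
Accessibility: w0Rw0, w0Rw1, w0Rw2, w1Rw1, w2Rw2
Complete open branch: countermodel on an S4-frame, so not valid in S4, nor in K, T (the same frame is also a K-frame and a T-frame).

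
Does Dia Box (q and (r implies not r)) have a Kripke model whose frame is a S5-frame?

Satisfiable

1. Dia Box (q and (r implies not r)), u
2. Box (q and (r implies not r)), v
3. q and (r implies not r), u
4. q, u
5. r implies not r, u
6. q and (r implies not r), v
7. q, v
8. r implies not r, v
9. not r, u
10. not r, v
Accessibility: uRu, uRv, vRu, vRv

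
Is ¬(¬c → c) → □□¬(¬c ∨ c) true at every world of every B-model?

Tableau for the negation ¬(¬(¬c → c) → □□¬(¬c ∨ c)):
1. ¬(¬(¬c → c) → □□¬(¬c ∨ c)), w0
2. ¬(¬c → c), w0
3. ¬□□¬(¬c ∨ c), w0
4. ¬c, w0
5. ¬□¬(¬c ∨ c), w1
6. ¬c ∨ c, w2
7. c, w2
Accessibility: w0Rw0, w0Rw1, w1Rw0, w1Rw1, w1Rw2, w2Rw1, w2Rw2
The negation has an open branch (countermodel exists).

Invalid (countermodel exists)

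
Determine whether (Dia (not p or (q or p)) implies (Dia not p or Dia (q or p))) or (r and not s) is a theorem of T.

Valid

Tableau for the negation not ((Dia (not p or (q or p)) implies (Dia not p or Dia (q or p))) or (r and not s)):
1. not ((Dia (not p or (q or p)) implies (Dia not p or Dia (q or p))) or (r and not s)), 0
2. not (Dia (not p or (q or p)) implies (Dia not p or Dia (q or p))), 0
3. not (r and not s), 0
4. Dia (not p or (q or p)), 0
5. not (Dia not p or Dia (q or p)), 0
6. not Dia not p, 0
7. not Dia (q or p), 0
8. p, 0
9. not (q or p), 0
10. not q, 0
11. not p, 0
Accessibility: 0R0
Branch closes: p and not p both at 0.
Every branch of the negation's tableau closes; the branch above is one of them.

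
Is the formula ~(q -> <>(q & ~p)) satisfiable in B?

Yes, satisfiable

1. ~(q -> <>(q & ~p)), w0
2. q, w0
3. ~<>(q & ~p), w0
4. ~(q & ~p), w0
5. p, w0
Accessibility: w0Rw0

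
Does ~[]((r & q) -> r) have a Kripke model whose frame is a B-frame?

1. ~[]((r & q) -> r), w0
2. ~((r & q) -> r), w1
3. r & q, w1
4. ~r, w1
5. r, w1
6. q, w1
Accessibility: w0Rw0, w0Rw1, w1Rw0, w1Rw1
Branch closes: r and ~r both at w1.
All branches of the tableau close; one closing branch shown above.

No, unsatisfiable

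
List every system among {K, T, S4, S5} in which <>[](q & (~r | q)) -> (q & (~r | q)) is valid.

S5

S5-tableau for the negation ~(<>[](q & (~r | q)) -> (q & (~r | q))):
1. ~(<>[](q & (~r | q)) -> (q & (~r | q))), u
2. <>[](q & (~r | q)), u
3. ~(q & (~r | q)), u
4. ~(~r | q), u
5. r, u
6. ~q, u
7. [](q & (~r | q)), v
8. q & (~r | q), u
9. q, u
10. ~r | q, u
Accessibility: uRu, uRv, vRu, vRv
Branch closes: q and ~q both at u.
Every branch closes (one shown): valid in S5.
S4-tableau for the negation ~(<>[](q & (~r | q)) -> (q & (~r | q))):
1. ~(<>[](q & (~r | q)) -> (q & (~r | q))), u
2. <>[](q & (~r | q)), u
3. ~(q & (~r | q)), u
4. ~(~r | q), u
5. r, u
6. ~q, u
7. [](q & (~r | q)), v
8. q & (~r | q), v
9. q, v
10. ~r | q, v
Accessibility: uRu, uRv, vRv
Complete open branch: countermodel on an S4-frame, so not valid in S4, nor in K, T (the same frame is also a K-frame and a T-frame).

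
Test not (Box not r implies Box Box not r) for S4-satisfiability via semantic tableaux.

Unsatisfiable

1. not (Box not r implies Box Box not r), u
2. Box not r, u
3. not Box Box not r, u
4. not r, u
5. not Box not r, v
6. not r, v
7. r, w
8. not r, w
Accessibility: uRu, uRv, uRw, vRv, vRw, wRw
Branch closes: r and not r both at w.
(One branch shown.) All branches close.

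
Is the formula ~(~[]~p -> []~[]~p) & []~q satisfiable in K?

1. ~(~[]~p -> []~[]~p) & []~q, w0
2. ~(~[]~p -> []~[]~p), w0
3. []~q, w0
4. ~[]~p, w0
5. ~[]~[]~p, w0
6. p, w1
7. ~q, w1
8. []~p, w2
9. ~q, w2
Accessibility: w0Rw1, w0Rw2

Satisfiable (open branch found)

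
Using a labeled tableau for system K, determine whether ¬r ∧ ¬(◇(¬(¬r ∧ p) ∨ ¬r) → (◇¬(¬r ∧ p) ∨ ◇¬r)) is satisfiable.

1. ¬r ∧ ¬(◇(¬(¬r ∧ p) ∨ ¬r) → (◇¬(¬r ∧ p) ∨ ◇¬r)), u
2. ¬r, u
3. ¬(◇(¬(¬r ∧ p) ∨ ¬r) → (◇¬(¬r ∧ p) ∨ ◇¬r)), u
4. ◇(¬(¬r ∧ p) ∨ ¬r), u
5. ¬(◇¬(¬r ∧ p) ∨ ◇¬r), u
6. ¬◇¬(¬r ∧ p), u
7. ¬◇¬r, u
8. ¬(¬r ∧ p) ∨ ¬r, v
9. ¬r ∧ p, v
10. ¬r, v
11. p, v
12. r, v
Accessibility: uRv
Branch closes: r and ¬r both at v.
All branches of the tableau close; one closing branch shown above.

No, unsatisfiable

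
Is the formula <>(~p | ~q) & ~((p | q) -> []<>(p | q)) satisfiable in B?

Unsatisfiable (every branch closes)

1. <>(~p | ~q) & ~((p | q) -> []<>(p | q)), 0
2. <>(~p | ~q), 0
3. ~((p | q) -> []<>(p | q)), 0
4. p | q, 0
5. ~[]<>(p | q), 0
6. q, 0
7. ~p | ~q, 1
8. ~q, 1
9. ~<>(p | q), 2
10. ~(p | q), 0
11. ~p, 0
12. ~q, 0
Accessibility: 0R0, 0R1, 0R2, 1R0, 1R1, 2R0, 2R2
Branch closes: q and ~q both at 0.
Every branch closes; the branch above is one of them.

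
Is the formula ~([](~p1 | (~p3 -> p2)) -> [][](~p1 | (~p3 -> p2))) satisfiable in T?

Satisfiable

1. ~([](~p1 | (~p3 -> p2)) -> [][](~p1 | (~p3 -> p2))), u
2. [](~p1 | (~p3 -> p2)), u
3. ~[][](~p1 | (~p3 -> p2)), u
4. ~p1 | (~p3 -> p2), u
5. ~p3 -> p2, u
6. p2, u
7. ~[](~p1 | (~p3 -> p2)), v
8. ~p1 | (~p3 -> p2), v
9. ~p3 -> p2, v
10. p2, v
11. ~(~p1 | (~p3 -> p2)), w
12. p1, w
13. ~(~p3 -> p2), w
14. ~p3, w
15. ~p2, w
Accessibility: uRu, uRv, vRv, vRw, wRw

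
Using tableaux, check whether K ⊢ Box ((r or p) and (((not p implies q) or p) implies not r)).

Tableau for the negation not Box ((r or p) and (((not p implies q) or p) implies not r)):
1. not Box ((r or p) and (((not p implies q) or p) implies not r)), 0
2. not ((r or p) and (((not p implies q) or p) implies not r)), 1   [neg-Box-rule on 1: fresh world 1, 0R1]
3. not (((not p implies q) or p) implies not r), 1   [neg-and-rule on 2 (branches; this branch)]
4. (not p implies q) or p, 1   [neg-implies-rule on 3]
5. r, 1   [neg-implies-rule on 3]
6. p, 1   [or-rule on 4 (branches; this branch)]
Accessibility: 0R1
The negation has an open branch (countermodel exists).

Invalid (countermodel exists)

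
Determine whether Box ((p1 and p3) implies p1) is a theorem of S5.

Tableau for the negation not Box ((p1 and p3) implies p1):
1. not Box ((p1 and p3) implies p1), 0
2. not ((p1 and p3) implies p1), 1
3. p1 and p3, 1
4. not p1, 1
5. p1, 1
6. p3, 1
Accessibility: 0R0, 0R1, 1R0, 1R1
Branch closes: p1 and not p1 both at 1.
All branches of the negation close; one closing branch shown above.

Valid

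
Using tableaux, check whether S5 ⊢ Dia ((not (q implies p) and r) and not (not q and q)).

Tableau for the negation not Dia ((not (q implies p) and r) and not (not q and q)):
1. not Dia ((not (q implies p) and r) and not (not q and q)), 0
2. not ((not (q implies p) and r) and not (not q and q)), 0   [neg-Dia-rule on 1 via 0R0]
3. not (not (q implies p) and r), 0   [neg-and-rule on 2 (branches; this branch)]
4. not r, 0   [neg-and-rule on 3 (branches; this branch)]
Accessibility: 0R0
The negation has an open branch (countermodel exists).

Not valid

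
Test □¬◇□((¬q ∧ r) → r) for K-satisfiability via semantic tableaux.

1. □¬◇□((¬q ∧ r) → r), w0

Satisfiable (open branch found)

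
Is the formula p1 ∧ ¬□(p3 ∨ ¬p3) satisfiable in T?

1. p1 ∧ ¬□(p3 ∨ ¬p3), u
2. p1, u   [∧-rule on 1]
3. ¬□(p3 ∨ ¬p3), u   [∧-rule on 1]
4. ¬(p3 ∨ ¬p3), v   [¬□-rule on 3: fresh world v, uRv]
5. ¬p3, v   [¬∨-rule on 4]
6. p3, v   [¬∨-rule on 4]
Accessibility: uRu, uRv, vRv
Branch closes: p3 and ¬p3 both at v.
(One branch shown.) All branches close.

Unsatisfiable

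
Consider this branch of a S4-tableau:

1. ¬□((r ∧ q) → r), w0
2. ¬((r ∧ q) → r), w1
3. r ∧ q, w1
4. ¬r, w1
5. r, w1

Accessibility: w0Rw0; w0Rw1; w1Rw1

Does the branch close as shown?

Yes, closed

Both r and ¬r appear at w1.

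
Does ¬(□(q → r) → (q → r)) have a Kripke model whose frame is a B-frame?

Unsatisfiable (every branch closes)

1. ¬(□(q → r) → (q → r)), w0
2. □(q → r), w0
3. ¬(q → r), w0
4. q, w0
5. ¬r, w0
6. q → r, w0
7. r, w0
Accessibility: w0Rw0
Branch closes: r and ¬r both at w0.
Every branch closes; the branch above is one of them.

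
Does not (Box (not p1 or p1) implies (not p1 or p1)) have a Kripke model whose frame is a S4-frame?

Unsatisfiable (every branch closes)

1. not (Box (not p1 or p1) implies (not p1 or p1)), 0
2. Box (not p1 or p1), 0   [neg-implies-rule on 1]
3. not (not p1 or p1), 0   [neg-implies-rule on 1]
4. p1, 0   [neg-or-rule on 3]
5. not p1, 0   [neg-or-rule on 3]
Accessibility: 0R0
Branch closes: p1 and not p1 both at 0.
(One branch shown.) All branches close.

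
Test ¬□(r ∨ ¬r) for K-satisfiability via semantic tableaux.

Unsatisfiable

1. ¬□(r ∨ ¬r), 0
2. ¬(r ∨ ¬r), 1   [¬□-rule on 1: fresh world 1, 0R1]
3. ¬r, 1   [¬∨-rule on 2]
4. r, 1   [¬∨-rule on 2]
Accessibility: 0R1
Branch closes: r and ¬r both at 1.
Every branch closes; the branch above is one of them.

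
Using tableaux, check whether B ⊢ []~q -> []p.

No, not valid

Tableau for the negation ~([]~q -> []p):
1. ~([]~q -> []p), 0
2. []~q, 0
3. ~[]p, 0
4. ~q, 0
5. ~p, 1
6. ~q, 1
Accessibility: 0R0, 0R1, 1R0, 1R1
The negation has an open branch (countermodel exists).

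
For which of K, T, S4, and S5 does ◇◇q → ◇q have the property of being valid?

S4, S5

T-tableau for the negation ¬(◇◇q → ◇q):
1. ¬(◇◇q → ◇q), w0
2. ◇◇q, w0
3. ¬◇q, w0
4. ¬q, w0
5. ◇q, w1
6. ¬q, w1
7. q, w2
Accessibility: w0Rw0, w0Rw1, w1Rw1, w1Rw2, w2Rw2
Complete open branch: countermodel on a T-frame, so not valid in T, nor in K (the same frame is also a K-frame).
S4-tableau for the negation ¬(◇◇q → ◇q):
1. ¬(◇◇q → ◇q), w0
2. ◇◇q, w0
3. ¬◇q, w0
4. ¬q, w0
5. ◇q, w1
6. ¬q, w1
7. q, w2
8. ¬q, w2
Accessibility: w0Rw0, w0Rw1, w0Rw2, w1Rw1, w1Rw2, w2Rw2
Branch closes: q and ¬q both at w2.
Every branch closes (one shown): valid in S4, hence also in S5 (every theorem of S4 is a theorem of S5).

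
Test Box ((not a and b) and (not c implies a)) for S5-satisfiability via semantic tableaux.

1. Box ((not a and b) and (not c implies a)), w0
2. (not a and b) and (not c implies a), w0
3. not a and b, w0
4. not c implies a, w0
5. not a, w0
6. b, w0
7. c, w0
Accessibility: w0Rw0

Yes, satisfiable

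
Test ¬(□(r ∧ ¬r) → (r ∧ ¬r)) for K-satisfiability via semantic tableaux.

1. ¬(□(r ∧ ¬r) → (r ∧ ¬r)), w0
2. □(r ∧ ¬r), w0
3. ¬(r ∧ ¬r), w0
4. r, w0

Satisfiable (open branch found)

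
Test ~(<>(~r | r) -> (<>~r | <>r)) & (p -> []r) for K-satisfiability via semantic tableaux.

1. ~(<>(~r | r) -> (<>~r | <>r)) & (p -> []r), 0
2. ~(<>(~r | r) -> (<>~r | <>r)), 0
3. p -> []r, 0
4. <>(~r | r), 0
5. ~(<>~r | <>r), 0
6. ~<>~r, 0
7. ~<>r, 0
8. []r, 0
9. ~r | r, 1
10. r, 1
11. ~r, 1
Accessibility: 0R1
Branch closes: r and ~r both at 1.
Every branch closes; the branch above is one of them.

No, unsatisfiable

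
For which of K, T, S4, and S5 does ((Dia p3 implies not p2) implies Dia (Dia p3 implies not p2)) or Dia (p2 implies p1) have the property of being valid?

T, S4, S5

K-tableau for the negation not (((Dia p3 implies not p2) implies Dia (Dia p3 implies not p2)) or Dia (p2 implies p1)):
1. not (((Dia p3 implies not p2) implies Dia (Dia p3 implies not p2)) or Dia (p2 implies p1)), u
2. not ((Dia p3 implies not p2) implies Dia (Dia p3 implies not p2)), u   [neg-or-rule on 1]
3. not Dia (p2 implies p1), u   [neg-or-rule on 1]
4. Dia p3 implies not p2, u   [neg-implies-rule on 2]
5. not Dia (Dia p3 implies not p2), u   [neg-implies-rule on 2]
6. not p2, u   [implies-rule on 4 (branches; this branch)]
Complete open branch: countermodel on a K-frame, so not valid in K.
T-tableau for the negation not (((Dia p3 implies not p2) implies Dia (Dia p3 implies not p2)) or Dia (p2 implies p1)):
1. not (((Dia p3 implies not p2) implies Dia (Dia p3 implies not p2)) or Dia (p2 implies p1)), u
2. not ((Dia p3 implies not p2) implies Dia (Dia p3 implies not p2)), u   [neg-or-rule on 1]
3. not Dia (p2 implies p1), u   [neg-or-rule on 1]
4. Dia p3 implies not p2, u   [neg-implies-rule on 2]
5. not Dia (Dia p3 implies not p2), u   [neg-implies-rule on 2]
6. not (p2 implies p1), u   [neg-Dia-rule on 3 via uRu]
7. p2, u   [neg-implies-rule on 6]
8. not p1, u   [neg-implies-rule on 6]
9. not (Dia p3 implies not p2), u   [neg-Dia-rule on 5 via uRu]
10. Dia p3, u   [neg-implies-rule on 9]
11. not Dia p3, u   [implies-rule on 4 (branches; this branch)]
12. not p3, u   [neg-Dia-rule on 11 via uRu]
13. p3, v   [Dia-rule on 10: fresh world v, uRv]
14. not (p2 implies p1), v   [neg-Dia-rule on 3 via uRv]
15. p2, v   [neg-implies-rule on 14]
16. not p1, v   [neg-implies-rule on 14]
17. not (Dia p3 implies not p2), v   [neg-Dia-rule on 5 via uRv]
18. Dia p3, v   [neg-implies-rule on 17]
19. not p3, v   [neg-Dia-rule on 11 via uRv]
Accessibility: uRu, uRv, vRv
Branch closes: p3 and not p3 both at v.
Every branch closes (one shown): valid in T, hence also in S4, S5 (every theorem of T is a theorem of S4 and S5).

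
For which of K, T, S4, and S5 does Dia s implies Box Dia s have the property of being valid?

S4-tableau for the negation not (Dia s implies Box Dia s):
1. not (Dia s implies Box Dia s), 0
2. Dia s, 0
3. not Box Dia s, 0
4. s, 1
5. not Dia s, 2
6. not s, 2
Accessibility: 0R0, 0R1, 0R2, 1R1, 2R2
Complete open branch: countermodel on an S4-frame, so not valid in S4, nor in K, T (the same frame is also a K-frame and a T-frame).
S5-tableau for the negation not (Dia s implies Box Dia s):
1. not (Dia s implies Box Dia s), 0
2. Dia s, 0
3. not Box Dia s, 0
4. s, 1
5. not Dia s, 2
6. not s, 0
7. not s, 1
Accessibility: 0R0, 0R1, 0R2, 1R0, 1R1, 1R2, 2R0, 2R1, 2R2
Branch closes: s and not s both at 1.
Every branch closes (one shown): valid in S5.

S5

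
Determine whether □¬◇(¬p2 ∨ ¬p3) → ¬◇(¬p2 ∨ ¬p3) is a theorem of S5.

Tableau for the negation ¬(□¬◇(¬p2 ∨ ¬p3) → ¬◇(¬p2 ∨ ¬p3)):
1. ¬(□¬◇(¬p2 ∨ ¬p3) → ¬◇(¬p2 ∨ ¬p3)), u
2. □¬◇(¬p2 ∨ ¬p3), u
3. ◇(¬p2 ∨ ¬p3), u
4. ¬◇(¬p2 ∨ ¬p3), u
5. ¬(¬p2 ∨ ¬p3), u
6. p2, u
7. p3, u
8. ¬p2 ∨ ¬p3, v
9. ¬◇(¬p2 ∨ ¬p3), v
10. ¬(¬p2 ∨ ¬p3), v
11. p2, v
12. p3, v
13. ¬p3, v
Accessibility: uRu, uRv, vRu, vRv
Branch closes: p3 and ¬p3 both at v.
All branches of the negation close; one closing branch shown above.

Valid in S5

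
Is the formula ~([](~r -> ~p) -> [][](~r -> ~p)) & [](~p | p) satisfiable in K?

Satisfiable

1. ~([](~r -> ~p) -> [][](~r -> ~p)) & [](~p | p), w0
2. ~([](~r -> ~p) -> [][](~r -> ~p)), w0   [&-rule on 1]
3. [](~p | p), w0   [&-rule on 1]
4. [](~r -> ~p), w0   [~->-rule on 2]
5. ~[][](~r -> ~p), w0   [~->-rule on 2]
6. ~[](~r -> ~p), w1   [~[]-rule on 5: fresh world w1, w0Rw1]
7. ~p | p, w1   [[]-rule on 3 via w0Rw1]
8. ~r -> ~p, w1   [[]-rule on 4 via w0Rw1]
9. p, w1   [|-rule on 7 (branches; this branch)]
10. r, w1   [->-rule on 8 (branches; this branch)]
11. ~(~r -> ~p), w2   [~[]-rule on 6: fresh world w2, w1Rw2]
12. ~r, w2   [~->-rule on 11]
13. p, w2   [~->-rule on 11]
Accessibility: w0Rw1, w1Rw2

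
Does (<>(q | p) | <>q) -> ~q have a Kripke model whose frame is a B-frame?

1. (<>(q | p) | <>q) -> ~q, 0
2. ~q, 0
Accessibility: 0R0

Satisfiable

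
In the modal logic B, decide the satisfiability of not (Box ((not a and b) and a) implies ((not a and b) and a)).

No, unsatisfiable

1. not (Box ((not a and b) and a) implies ((not a and b) and a)), w0
2. Box ((not a and b) and a), w0
3. not ((not a and b) and a), w0
4. (not a and b) and a, w0
5. not a and b, w0
6. a, w0
7. not a, w0
8. b, w0
Accessibility: w0Rw0
Branch closes: a and not a both at w0.
All branches of the tableau close; one closing branch shown above.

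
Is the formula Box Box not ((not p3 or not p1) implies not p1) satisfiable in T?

1. Box Box not ((not p3 or not p1) implies not p1), u
2. Box not ((not p3 or not p1) implies not p1), u   [Box-rule on 1 via uRu]
3. not ((not p3 or not p1) implies not p1), u   [Box-rule on 2 via uRu]
4. not p3 or not p1, u   [neg-implies-rule on 3]
5. p1, u   [neg-implies-rule on 3]
6. not p3, u   [or-rule on 4 (branches; this branch)]
Accessibility: uRu

Satisfiable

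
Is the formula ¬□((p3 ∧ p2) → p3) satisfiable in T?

Unsatisfiable (every branch closes)

1. ¬□((p3 ∧ p2) → p3), w0
2. ¬((p3 ∧ p2) → p3), w1
3. p3 ∧ p2, w1
4. ¬p3, w1
5. p3, w1
6. p2, w1
Accessibility: w0Rw0, w0Rw1, w1Rw1
Branch closes: p3 and ¬p3 both at w1.
All branches of the tableau close; one closing branch shown above.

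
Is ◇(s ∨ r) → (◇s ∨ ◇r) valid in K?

Valid in K

Tableau for the negation ¬(◇(s ∨ r) → (◇s ∨ ◇r)):
1. ¬(◇(s ∨ r) → (◇s ∨ ◇r)), 0
2. ◇(s ∨ r), 0
3. ¬(◇s ∨ ◇r), 0
4. ¬◇s, 0
5. ¬◇r, 0
6. s ∨ r, 1
7. ¬s, 1
8. ¬r, 1
9. r, 1
Accessibility: 0R1
Branch closes: r and ¬r both at 1.
All branches of the negation close; one closing branch shown above.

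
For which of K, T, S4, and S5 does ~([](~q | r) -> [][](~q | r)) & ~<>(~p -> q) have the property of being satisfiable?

S4-tableau for the formula:
1. ~([](~q | r) -> [][](~q | r)) & ~<>(~p -> q), w0
2. ~([](~q | r) -> [][](~q | r)), w0
3. ~<>(~p -> q), w0
4. [](~q | r), w0
5. ~[][](~q | r), w0
6. ~(~p -> q), w0
7. ~p, w0
8. ~q, w0
9. ~q | r, w0
10. r, w0
11. ~[](~q | r), w1
12. ~(~p -> q), w1
13. ~p, w1
14. ~q, w1
15. ~q | r, w1
16. r, w1
17. ~(~q | r), w2
18. q, w2
19. ~r, w2
20. ~(~p -> q), w2
21. ~p, w2
22. ~q, w2
Accessibility: w0Rw0, w0Rw1, w0Rw2, w1Rw1, w1Rw2, w2Rw2
Branch closes: q and ~q both at w2.
Every branch closes (one shown): unsatisfiable in S4, hence also in S5 (every S5-frame is an S4-frame).
T-tableau for the formula:
1. ~([](~q | r) -> [][](~q | r)) & ~<>(~p -> q), w0
2. ~([](~q | r) -> [][](~q | r)), w0
3. ~<>(~p -> q), w0
4. [](~q | r), w0
5. ~[][](~q | r), w0
6. ~(~p -> q), w0
7. ~p, w0
8. ~q, w0
9. ~q | r, w0
10. r, w0
11. ~[](~q | r), w1
12. ~(~p -> q), w1
13. ~p, w1
14. ~q, w1
15. ~q | r, w1
16. r, w1
17. ~(~q | r), w2
18. q, w2
19. ~r, w2
Accessibility: w0Rw0, w0Rw1, w1Rw1, w1Rw2, w2Rw2
Complete open branch: satisfiable in T, hence also in K (this T-model is also a K-model).

K, T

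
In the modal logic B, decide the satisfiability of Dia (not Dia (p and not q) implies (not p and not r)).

1. Dia (not Dia (p and not q) implies (not p and not r)), u
2. not Dia (p and not q) implies (not p and not r), v   [Dia-rule on 1: fresh world v, uRv]
3. not p and not r, v   [implies-rule on 2 (branches; this branch)]
4. not p, v   [and-rule on 3]
5. not r, v   [and-rule on 3]
Accessibility: uRu, uRv, vRu, vRv

Satisfiable (open branch found)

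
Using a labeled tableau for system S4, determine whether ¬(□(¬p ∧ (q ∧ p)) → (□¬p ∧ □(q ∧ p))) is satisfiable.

1. ¬(□(¬p ∧ (q ∧ p)) → (□¬p ∧ □(q ∧ p))), w0
2. □(¬p ∧ (q ∧ p)), w0
3. ¬(□¬p ∧ □(q ∧ p)), w0
4. ¬p ∧ (q ∧ p), w0
5. ¬p, w0
6. q ∧ p, w0
7. q, w0
8. p, w0
Accessibility: w0Rw0
Branch closes: p and ¬p both at w0.
All branches of the tableau close; one closing branch shown above.

No, unsatisfiable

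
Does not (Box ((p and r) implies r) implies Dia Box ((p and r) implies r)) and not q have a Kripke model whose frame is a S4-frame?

1. not (Box ((p and r) implies r) implies Dia Box ((p and r) implies r)) and not q, 0
2. not (Box ((p and r) implies r) implies Dia Box ((p and r) implies r)), 0   [and-rule on 1]
3. not q, 0   [and-rule on 1]
4. Box ((p and r) implies r), 0   [neg-implies-rule on 2]
5. not Dia Box ((p and r) implies r), 0   [neg-implies-rule on 2]
6. (p and r) implies r, 0   [Box-rule on 4 via 0R0]
7. not Box ((p and r) implies r), 0   [neg-Dia-rule on 5 via 0R0]
8. not (p and r), 0   [implies-rule on 6 (branches; this branch)]
9. not r, 0   [neg-and-rule on 8 (branches; this branch)]
10. not ((p and r) implies r), 1   [neg-Box-rule on 7: fresh world 1, 0R1]
11. p and r, 1   [neg-implies-rule on 10]
12. not r, 1   [neg-implies-rule on 10]
13. p, 1   [and-rule on 11]
14. r, 1   [and-rule on 11]
Accessibility: 0R0, 0R1, 1R1
Branch closes: r and not r both at 1.
All branches of the tableau close; one closing branch shown above.

No, unsatisfiable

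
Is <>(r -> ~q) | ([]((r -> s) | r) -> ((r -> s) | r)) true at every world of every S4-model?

Yes, valid

Tableau for the negation ~(<>(r -> ~q) | ([]((r -> s) | r) -> ((r -> s) | r))):
1. ~(<>(r -> ~q) | ([]((r -> s) | r) -> ((r -> s) | r))), w0
2. ~<>(r -> ~q), w0
3. ~([]((r -> s) | r) -> ((r -> s) | r)), w0
4. []((r -> s) | r), w0
5. ~((r -> s) | r), w0
6. ~(r -> s), w0
7. ~r, w0
8. r, w0
9. ~s, w0
Accessibility: w0Rw0
Branch closes: r and ~r both at w0.
Every branch of the negation's tableau closes; the branch above is one of them.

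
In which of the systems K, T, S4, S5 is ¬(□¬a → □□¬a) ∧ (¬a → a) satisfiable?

K

T-tableau for the formula:
1. ¬(□¬a → □□¬a) ∧ (¬a → a), 0
2. ¬(□¬a → □□¬a), 0
3. ¬a → a, 0
4. □¬a, 0
5. ¬□□¬a, 0
6. ¬a, 0
7. a, 0
Accessibility: 0R0
Branch closes: a and ¬a both at 0.
Every branch closes (one shown): unsatisfiable in T, hence also in S4, S5 (every S4/S5-frame is a T-frame).
K-tableau for the formula:
1. ¬(□¬a → □□¬a) ∧ (¬a → a), 0
2. ¬(□¬a → □□¬a), 0
3. ¬a → a, 0
4. □¬a, 0
5. ¬□□¬a, 0
6. a, 0
7. ¬□¬a, 1
8. ¬a, 1
9. a, 2
Accessibility: 0R1, 1R2
Complete open branch: satisfiable in K.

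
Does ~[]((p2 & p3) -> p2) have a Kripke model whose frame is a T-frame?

1. ~[]((p2 & p3) -> p2), w0
2. ~((p2 & p3) -> p2), w1
3. p2 & p3, w1
4. ~p2, w1
5. p2, w1
6. p3, w1
Accessibility: w0Rw0, w0Rw1, w1Rw1
Branch closes: p2 and ~p2 both at w1.
(One branch shown.) All branches close.

Unsatisfiable (every branch closes)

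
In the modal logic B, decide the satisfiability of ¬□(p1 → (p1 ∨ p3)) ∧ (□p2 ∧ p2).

1. ¬□(p1 → (p1 ∨ p3)) ∧ (□p2 ∧ p2), w0
2. ¬□(p1 → (p1 ∨ p3)), w0
3. □p2 ∧ p2, w0
4. □p2, w0
5. p2, w0
6. ¬(p1 → (p1 ∨ p3)), w1
7. p1, w1
8. ¬(p1 ∨ p3), w1
9. ¬p1, w1
10. ¬p3, w1
Accessibility: w0Rw0, w0Rw1, w1Rw0, w1Rw1
Branch closes: p1 and ¬p1 both at w1.
Every branch closes; the branch above is one of them.

No, unsatisfiable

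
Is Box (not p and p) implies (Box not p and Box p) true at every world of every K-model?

Tableau for the negation not (Box (not p and p) implies (Box not p and Box p)):
1. not (Box (not p and p) implies (Box not p and Box p)), u
2. Box (not p and p), u   [neg-implies-rule on 1]
3. not (Box not p and Box p), u   [neg-implies-rule on 1]
4. not Box p, u   [neg-and-rule on 3 (branches; this branch)]
5. not p, v   [neg-Box-rule on 4: fresh world v, uRv]
6. not p and p, v   [Box-rule on 2 via uRv]
7. p, v   [and-rule on 6]
Accessibility: uRv
Branch closes: p and not p both at v.
All branches of the negation close; one closing branch shown above.

Valid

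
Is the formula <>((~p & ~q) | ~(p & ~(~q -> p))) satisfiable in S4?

1. <>((~p & ~q) | ~(p & ~(~q -> p))), 0
2. (~p & ~q) | ~(p & ~(~q -> p)), 1   [<>-rule on 1: fresh world 1, 0R1]
3. ~(p & ~(~q -> p)), 1   [|-rule on 2 (branches; this branch)]
4. ~q -> p, 1   [~&-rule on 3 (branches; this branch)]
5. p, 1   [->-rule on 4 (branches; this branch)]
Accessibility: 0R0, 0R1, 1R1

Satisfiable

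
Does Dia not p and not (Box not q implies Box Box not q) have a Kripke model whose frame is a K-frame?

Satisfiable (open branch found)

1. Dia not p and not (Box not q implies Box Box not q), 0
2. Dia not p, 0
3. not (Box not q implies Box Box not q), 0
4. Box not q, 0
5. not Box Box not q, 0
6. not p, 1
7. not q, 1
8. not Box not q, 2
9. not q, 2
10. q, 3
Accessibility: 0R1, 0R2, 2R3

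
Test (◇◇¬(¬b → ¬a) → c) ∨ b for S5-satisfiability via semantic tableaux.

1. (◇◇¬(¬b → ¬a) → c) ∨ b, w0
2. b, w0   [∨-rule on 1 (branches; this branch)]
Accessibility: w0Rw0

Satisfiable (open branch found)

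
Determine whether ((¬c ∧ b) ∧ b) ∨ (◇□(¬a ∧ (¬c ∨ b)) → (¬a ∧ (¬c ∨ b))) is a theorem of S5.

Yes, valid

Tableau for the negation ¬(((¬c ∧ b) ∧ b) ∨ (◇□(¬a ∧ (¬c ∨ b)) → (¬a ∧ (¬c ∨ b)))):
1. ¬(((¬c ∧ b) ∧ b) ∨ (◇□(¬a ∧ (¬c ∨ b)) → (¬a ∧ (¬c ∨ b)))), w0
2. ¬((¬c ∧ b) ∧ b), w0
3. ¬(◇□(¬a ∧ (¬c ∨ b)) → (¬a ∧ (¬c ∨ b))), w0
4. ◇□(¬a ∧ (¬c ∨ b)), w0
5. ¬(¬a ∧ (¬c ∨ b)), w0
6. ¬(¬c ∧ b), w0
7. ¬(¬c ∨ b), w0
8. c, w0
9. ¬b, w0
10. □(¬a ∧ (¬c ∨ b)), w1
11. ¬a ∧ (¬c ∨ b), w0
12. ¬a, w0
13. ¬c ∨ b, w0
14. ¬a ∧ (¬c ∨ b), w1
15. ¬a, w1
16. ¬c ∨ b, w1
17. b, w0
Accessibility: w0Rw0, w0Rw1, w1Rw0, w1Rw1
Branch closes: b and ¬b both at w0.
All branches of the negation close; one closing branch shown above.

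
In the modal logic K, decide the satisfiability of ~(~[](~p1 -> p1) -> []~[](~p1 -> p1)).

1. ~(~[](~p1 -> p1) -> []~[](~p1 -> p1)), u
2. ~[](~p1 -> p1), u
3. ~[]~[](~p1 -> p1), u
4. ~(~p1 -> p1), v
5. ~p1, v
6. [](~p1 -> p1), w
Accessibility: uRv, uRw

Satisfiable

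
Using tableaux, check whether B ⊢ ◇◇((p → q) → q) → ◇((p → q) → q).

Tableau for the negation ¬(◇◇((p → q) → q) → ◇((p → q) → q)):
1. ¬(◇◇((p → q) → q) → ◇((p → q) → q)), w0
2. ◇◇((p → q) → q), w0
3. ¬◇((p → q) → q), w0
4. ¬((p → q) → q), w0
5. p → q, w0
6. ¬q, w0
7. ¬p, w0
8. ◇((p → q) → q), w1
9. ¬((p → q) → q), w1
10. p → q, w1
11. ¬q, w1
12. ¬p, w1
13. (p → q) → q, w2
14. q, w2
Accessibility: w0Rw0, w0Rw1, w1Rw0, w1Rw1, w1Rw2, w2Rw1, w2Rw2
The negation has an open branch (countermodel exists).

No, not valid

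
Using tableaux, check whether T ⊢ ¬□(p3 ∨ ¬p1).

No, not valid

Tableau for the negation □(p3 ∨ ¬p1):
1. □(p3 ∨ ¬p1), 0
2. p3 ∨ ¬p1, 0
3. ¬p1, 0
Accessibility: 0R0
The negation has an open branch (countermodel exists).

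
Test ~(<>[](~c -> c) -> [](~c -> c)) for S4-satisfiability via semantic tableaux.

Satisfiable

1. ~(<>[](~c -> c) -> [](~c -> c)), 0
2. <>[](~c -> c), 0
3. ~[](~c -> c), 0
4. [](~c -> c), 1
5. ~c -> c, 1
6. c, 1
7. ~(~c -> c), 2
8. ~c, 2
Accessibility: 0R0, 0R1, 0R2, 1R1, 2R2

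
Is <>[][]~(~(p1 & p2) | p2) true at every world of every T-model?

Tableau for the negation ~<>[][]~(~(p1 & p2) | p2):
1. ~<>[][]~(~(p1 & p2) | p2), u
2. ~[][]~(~(p1 & p2) | p2), u
3. ~[]~(~(p1 & p2) | p2), v
4. ~[][]~(~(p1 & p2) | p2), v
5. ~(p1 & p2) | p2, w
6. p2, w
7. ~[]~(~(p1 & p2) | p2), x
8. ~(p1 & p2) | p2, y
9. p2, y
Accessibility: uRu, uRv, vRv, vRw, vRx, wRw, xRx, xRy, yRy
The negation has an open branch (countermodel exists).

Not valid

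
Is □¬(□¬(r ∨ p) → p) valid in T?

Tableau for the negation ¬□¬(□¬(r ∨ p) → p):
1. ¬□¬(□¬(r ∨ p) → p), 0
2. □¬(r ∨ p) → p, 1
3. p, 1
Accessibility: 0R0, 0R1, 1R1
The negation has an open branch (countermodel exists).

No, not valid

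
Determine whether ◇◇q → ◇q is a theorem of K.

Tableau for the negation ¬(◇◇q → ◇q):
1. ¬(◇◇q → ◇q), 0
2. ◇◇q, 0   [¬→-rule on 1]
3. ¬◇q, 0   [¬→-rule on 1]
4. ◇q, 1   [◇-rule on 2: fresh world 1, 0R1]
5. ¬q, 1   [¬◇-rule on 3 via 0R1]
6. q, 2   [◇-rule on 4: fresh world 2, 1R2]
Accessibility: 0R1, 1R2
The negation has an open branch (countermodel exists).

Not valid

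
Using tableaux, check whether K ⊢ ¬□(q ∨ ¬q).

Not valid

Tableau for the negation □(q ∨ ¬q):
1. □(q ∨ ¬q), 0
The negation has an open branch (countermodel exists).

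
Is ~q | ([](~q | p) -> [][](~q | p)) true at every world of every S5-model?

Tableau for the negation ~(~q | ([](~q | p) -> [][](~q | p))):
1. ~(~q | ([](~q | p) -> [][](~q | p))), u
2. q, u   [~|-rule on 1]
3. ~([](~q | p) -> [][](~q | p)), u   [~|-rule on 1]
4. [](~q | p), u   [~->-rule on 3]
5. ~[][](~q | p), u   [~->-rule on 3]
6. ~q | p, u   [[]-rule on 4 via uRu]
7. p, u   [|-rule on 6 (branches; this branch)]
8. ~[](~q | p), v   [~[]-rule on 5: fresh world v, uRv]
9. ~q | p, v   [[]-rule on 4 via uRv]
10. p, v   [|-rule on 9 (branches; this branch)]
11. ~(~q | p), w   [~[]-rule on 8: fresh world w, vRw]
12. q, w   [~|-rule on 11]
13. ~p, w   [~|-rule on 11]
14. ~q | p, w   [[]-rule on 4 via uRw]
15. p, w   [|-rule on 14 (branches; this branch)]
Accessibility: uRu, uRv, uRw, vRu, vRv, vRw, wRu, wRv, wRw
Branch closes: p and ~p both at w.
All branches of the negation close; one closing branch shown above.

Valid in S5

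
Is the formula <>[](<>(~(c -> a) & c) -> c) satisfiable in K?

1. <>[](<>(~(c -> a) & c) -> c), w0
2. [](<>(~(c -> a) & c) -> c), w1
Accessibility: w0Rw1

Yes, satisfiable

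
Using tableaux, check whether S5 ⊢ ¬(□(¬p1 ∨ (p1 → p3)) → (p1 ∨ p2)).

Tableau for the negation □(¬p1 ∨ (p1 → p3)) → (p1 ∨ p2):
1. □(¬p1 ∨ (p1 → p3)) → (p1 ∨ p2), 0
2. p1 ∨ p2, 0
3. p2, 0
Accessibility: 0R0
The negation has an open branch (countermodel exists).

Not valid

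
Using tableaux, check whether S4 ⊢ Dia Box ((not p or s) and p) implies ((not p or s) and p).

No, not valid

Tableau for the negation not (Dia Box ((not p or s) and p) implies ((not p or s) and p)):
1. not (Dia Box ((not p or s) and p) implies ((not p or s) and p)), w0
2. Dia Box ((not p or s) and p), w0
3. not ((not p or s) and p), w0
4. not p, w0
5. Box ((not p or s) and p), w1
6. (not p or s) and p, w1
7. not p or s, w1
8. p, w1
9. s, w1
Accessibility: w0Rw0, w0Rw1, w1Rw1
The negation has an open branch (countermodel exists).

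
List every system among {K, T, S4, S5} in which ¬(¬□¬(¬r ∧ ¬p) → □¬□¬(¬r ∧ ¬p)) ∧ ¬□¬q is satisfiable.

K, T, S4

S5-tableau for the formula:
1. ¬(¬□¬(¬r ∧ ¬p) → □¬□¬(¬r ∧ ¬p)) ∧ ¬□¬q, u
2. ¬(¬□¬(¬r ∧ ¬p) → □¬□¬(¬r ∧ ¬p)), u
3. ¬□¬q, u
4. ¬□¬(¬r ∧ ¬p), u
5. ¬□¬□¬(¬r ∧ ¬p), u
6. q, v
7. ¬r ∧ ¬p, w
8. ¬r, w
9. ¬p, w
10. □¬(¬r ∧ ¬p), x
11. ¬(¬r ∧ ¬p), u
12. ¬(¬r ∧ ¬p), v
13. ¬(¬r ∧ ¬p), w
14. ¬(¬r ∧ ¬p), x
15. p, u
16. p, v
17. p, w
Accessibility: uRu, uRv, uRw, uRx, vRu, vRv, vRw, vRx, wRu, wRv, wRw, wRx, xRu, xRv, xRw, xRx
Branch closes: p and ¬p both at w.
Every branch closes (one shown): unsatisfiable in S5.
S4-tableau for the formula:
1. ¬(¬□¬(¬r ∧ ¬p) → □¬□¬(¬r ∧ ¬p)) ∧ ¬□¬q, u
2. ¬(¬□¬(¬r ∧ ¬p) → □¬□¬(¬r ∧ ¬p)), u
3. ¬□¬q, u
4. ¬□¬(¬r ∧ ¬p), u
5. ¬□¬□¬(¬r ∧ ¬p), u
6. q, v
7. ¬r ∧ ¬p, w
8. ¬r, w
9. ¬p, w
10. □¬(¬r ∧ ¬p), x
11. ¬(¬r ∧ ¬p), x
12. p, x
Accessibility: uRu, uRv, uRw, uRx, vRv, wRw, xRx
Complete open branch: satisfiable in S4, hence also in K, T (this S4-model is also a K-model and a T-model).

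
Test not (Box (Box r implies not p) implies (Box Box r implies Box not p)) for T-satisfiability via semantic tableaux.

Unsatisfiable (every branch closes)

1. not (Box (Box r implies not p) implies (Box Box r implies Box not p)), w0
2. Box (Box r implies not p), w0   [neg-implies-rule on 1]
3. not (Box Box r implies Box not p), w0   [neg-implies-rule on 1]
4. Box Box r, w0   [neg-implies-rule on 3]
5. not Box not p, w0   [neg-implies-rule on 3]
6. Box r implies not p, w0   [Box-rule on 2 via w0Rw0]
7. Box r, w0   [Box-rule on 4 via w0Rw0]
8. r, w0   [Box-rule on 7 via w0Rw0]
9. not Box r, w0   [implies-rule on 6 (branches; this branch)]
10. p, w1   [neg-Box-rule on 5: fresh world w1, w0Rw1]
11. Box r implies not p, w1   [Box-rule on 2 via w0Rw1]
12. Box r, w1   [Box-rule on 4 via w0Rw1]
13. r, w1   [Box-rule on 7 via w0Rw1]
14. not Box r, w1   [implies-rule on 11 (branches; this branch)]
15. not r, w2   [neg-Box-rule on 9: fresh world w2, w0Rw2]
16. Box r implies not p, w2   [Box-rule on 2 via w0Rw2]
17. Box r, w2   [Box-rule on 4 via w0Rw2]
18. r, w2   [Box-rule on 7 via w0Rw2]
Accessibility: w0Rw0, w0Rw1, w0Rw2, w1Rw1, w2Rw2
Branch closes: r and not r both at w2.
All branches of the tableau close; one closing branch shown above.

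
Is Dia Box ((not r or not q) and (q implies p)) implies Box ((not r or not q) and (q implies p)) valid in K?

Tableau for the negation not (Dia Box ((not r or not q) and (q implies p)) implies Box ((not r or not q) and (q implies p))):
1. not (Dia Box ((not r or not q) and (q implies p)) implies Box ((not r or not q) and (q implies p))), w0
2. Dia Box ((not r or not q) and (q implies p)), w0   [neg-implies-rule on 1]
3. not Box ((not r or not q) and (q implies p)), w0   [neg-implies-rule on 1]
4. Box ((not r or not q) and (q implies p)), w1   [Dia-rule on 2: fresh world w1, w0Rw1]
5. not ((not r or not q) and (q implies p)), w2   [neg-Box-rule on 3: fresh world w2, w0Rw2]
6. not (q implies p), w2   [neg-and-rule on 5 (branches; this branch)]
7. q, w2   [neg-implies-rule on 6]
8. not p, w2   [neg-implies-rule on 6]
Accessibility: w0Rw1, w0Rw2
The negation has an open branch (countermodel exists).

No, not valid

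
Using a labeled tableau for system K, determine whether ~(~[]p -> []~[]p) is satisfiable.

1. ~(~[]p -> []~[]p), u
2. ~[]p, u
3. ~[]~[]p, u
4. ~p, v
5. []p, w
Accessibility: uRv, uRw

Yes, satisfiable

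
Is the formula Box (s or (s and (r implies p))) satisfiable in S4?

Satisfiable

1. Box (s or (s and (r implies p))), 0
2. s or (s and (r implies p)), 0
3. s and (r implies p), 0
4. s, 0
5. r implies p, 0
6. p, 0
Accessibility: 0R0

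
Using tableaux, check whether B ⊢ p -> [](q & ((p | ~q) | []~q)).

Invalid (countermodel exists)

Tableau for the negation ~(p -> [](q & ((p | ~q) | []~q))):
1. ~(p -> [](q & ((p | ~q) | []~q))), u
2. p, u
3. ~[](q & ((p | ~q) | []~q)), u
4. ~(q & ((p | ~q) | []~q)), v
5. ~((p | ~q) | []~q), v
6. ~(p | ~q), v
7. ~[]~q, v
8. ~p, v
9. q, v
10. q, w
Accessibility: uRu, uRv, vRu, vRv, vRw, wRv, wRw
The negation has an open branch (countermodel exists).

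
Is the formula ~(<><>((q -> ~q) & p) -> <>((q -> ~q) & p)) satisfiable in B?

1. ~(<><>((q -> ~q) & p) -> <>((q -> ~q) & p)), w0
2. <><>((q -> ~q) & p), w0
3. ~<>((q -> ~q) & p), w0
4. ~((q -> ~q) & p), w0
5. ~p, w0
6. <>((q -> ~q) & p), w1
7. ~((q -> ~q) & p), w1
8. ~p, w1
9. (q -> ~q) & p, w2
10. q -> ~q, w2
11. p, w2
12. ~q, w2
Accessibility: w0Rw0, w0Rw1, w1Rw0, w1Rw1, w1Rw2, w2Rw1, w2Rw2

Satisfiable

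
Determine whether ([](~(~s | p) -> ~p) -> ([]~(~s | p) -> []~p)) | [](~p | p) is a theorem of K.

Valid

Tableau for the negation ~(([](~(~s | p) -> ~p) -> ([]~(~s | p) -> []~p)) | [](~p | p)):
1. ~(([](~(~s | p) -> ~p) -> ([]~(~s | p) -> []~p)) | [](~p | p)), 0
2. ~([](~(~s | p) -> ~p) -> ([]~(~s | p) -> []~p)), 0
3. ~[](~p | p), 0
4. [](~(~s | p) -> ~p), 0
5. ~([]~(~s | p) -> []~p), 0
6. []~(~s | p), 0
7. ~[]~p, 0
8. ~(~p | p), 1
9. p, 1
10. ~p, 1
Accessibility: 0R1
Branch closes: p and ~p both at 1.
All branches of the negation close; one closing branch shown above.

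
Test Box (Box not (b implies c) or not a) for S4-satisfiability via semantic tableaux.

1. Box (Box not (b implies c) or not a), u
2. Box not (b implies c) or not a, u
3. not a, u
Accessibility: uRu

Satisfiable (open branch found)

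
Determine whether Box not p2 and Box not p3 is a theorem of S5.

Not valid

Tableau for the negation not (Box not p2 and Box not p3):
1. not (Box not p2 and Box not p3), 0
2. not Box not p3, 0
3. p3, 1
Accessibility: 0R0, 0R1, 1R0, 1R1
The negation has an open branch (countermodel exists).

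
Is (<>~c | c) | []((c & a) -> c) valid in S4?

Tableau for the negation ~((<>~c | c) | []((c & a) -> c)):
1. ~((<>~c | c) | []((c & a) -> c)), 0
2. ~(<>~c | c), 0   [~|-rule on 1]
3. ~[]((c & a) -> c), 0   [~|-rule on 1]
4. ~<>~c, 0   [~|-rule on 2]
5. ~c, 0   [~|-rule on 2]
6. c, 0   [~<>-rule on 4 via 0R0]
Accessibility: 0R0
Branch closes: c and ~c both at 0.
Every branch of the negation's tableau closes; the branch above is one of them.

Valid in S4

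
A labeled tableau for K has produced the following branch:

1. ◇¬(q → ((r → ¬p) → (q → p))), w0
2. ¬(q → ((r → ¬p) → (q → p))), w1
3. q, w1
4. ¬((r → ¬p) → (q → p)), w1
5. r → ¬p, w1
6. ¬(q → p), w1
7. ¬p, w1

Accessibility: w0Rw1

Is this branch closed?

No world carries both an atom and its negation.

Open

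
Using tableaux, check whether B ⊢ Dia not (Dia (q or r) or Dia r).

No, not valid

Tableau for the negation not Dia not (Dia (q or r) or Dia r):
1. not Dia not (Dia (q or r) or Dia r), 0
2. Dia (q or r) or Dia r, 0
3. Dia r, 0
4. r, 1
5. Dia (q or r) or Dia r, 1
6. Dia r, 1
7. r, 2
Accessibility: 0R0, 0R1, 1R0, 1R1, 1R2, 2R1, 2R2
The negation has an open branch (countermodel exists).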